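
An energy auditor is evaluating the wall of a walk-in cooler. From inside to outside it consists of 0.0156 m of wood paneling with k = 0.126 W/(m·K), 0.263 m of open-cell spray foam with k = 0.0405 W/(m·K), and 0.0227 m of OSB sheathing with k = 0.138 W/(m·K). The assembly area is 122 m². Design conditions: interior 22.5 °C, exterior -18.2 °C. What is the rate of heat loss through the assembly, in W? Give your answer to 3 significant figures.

732 W

0.0156/0.126 = 0.1238
0.263/0.0405 = 6.494
0.0227/0.138 = 0.1645
R_total = 0.1238 + 6.494 + 0.1645 = 6.782 m²·K/W
Q = A·ΔT/R = 122 × (22.5 − (-18.2)) / 6.782 = 732.1 W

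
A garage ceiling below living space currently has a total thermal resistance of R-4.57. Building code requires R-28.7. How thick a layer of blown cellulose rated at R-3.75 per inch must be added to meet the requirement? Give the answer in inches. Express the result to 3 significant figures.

ΔR = 28.7 − 4.57 = 24.13 ft²·°F·h/BTU
L = ΔR / (R/in) = 24.13/3.75 = 6.435 in

6.43 in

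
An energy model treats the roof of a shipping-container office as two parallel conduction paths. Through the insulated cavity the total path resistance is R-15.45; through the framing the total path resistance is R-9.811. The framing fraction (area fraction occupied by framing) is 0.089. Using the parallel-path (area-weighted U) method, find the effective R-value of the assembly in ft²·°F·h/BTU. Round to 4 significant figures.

14.70 ft²·°F·h/BTU

U_eff = 0.911/15.45 + 0.089/9.811 = 0.058964 + 0.0090715 = 0.068036
R_eff = 1/U_eff = 14.698 ft²·°F·h/BTU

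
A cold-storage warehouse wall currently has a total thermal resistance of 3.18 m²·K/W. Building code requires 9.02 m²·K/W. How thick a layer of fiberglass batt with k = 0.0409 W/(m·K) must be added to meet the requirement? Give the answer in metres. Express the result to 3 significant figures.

ΔR = 9.02 − 3.18 = 5.84 m²·K/W
L = ΔR × k = 5.84 × 0.0409 = 0.2389 m

0.239 m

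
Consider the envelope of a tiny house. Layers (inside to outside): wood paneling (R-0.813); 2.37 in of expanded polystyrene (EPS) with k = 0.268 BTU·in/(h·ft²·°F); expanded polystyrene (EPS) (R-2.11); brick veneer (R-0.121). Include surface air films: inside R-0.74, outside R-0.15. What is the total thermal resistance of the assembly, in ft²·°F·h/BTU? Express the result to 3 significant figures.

12.8 ft²·°F·h/BTU

2.37/0.268 = 8.843
R_total = 0.74 + 0.813 + 8.843 + 2.11 + 0.121 + 0.15 = 12.78 ft²·°F·h/BTU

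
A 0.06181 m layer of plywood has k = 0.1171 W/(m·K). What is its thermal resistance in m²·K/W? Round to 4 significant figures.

R = L/k = 0.06181/0.1171 = 0.52784 m²·K/W

0.5278 m²·K/W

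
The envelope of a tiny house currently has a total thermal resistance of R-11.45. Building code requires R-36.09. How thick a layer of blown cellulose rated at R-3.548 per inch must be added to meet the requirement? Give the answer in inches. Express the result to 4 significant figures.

6.945 in

ΔR = 36.09 − 11.45 = 24.64 ft²·°F·h/BTU
L = ΔR / (R/in) = 24.64/3.548 = 6.9448 in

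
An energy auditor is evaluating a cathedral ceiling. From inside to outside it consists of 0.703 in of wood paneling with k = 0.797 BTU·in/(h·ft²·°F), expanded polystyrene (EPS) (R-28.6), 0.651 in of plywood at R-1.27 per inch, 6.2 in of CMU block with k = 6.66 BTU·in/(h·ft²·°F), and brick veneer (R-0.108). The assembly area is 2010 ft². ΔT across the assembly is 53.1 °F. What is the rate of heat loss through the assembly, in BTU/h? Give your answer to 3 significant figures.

3400 BTU/h

0.703/0.797 = 0.8821
0.651 × 1.27 = 0.8268
6.2/6.66 = 0.9309
R_total = 0.8821 + 28.6 + 0.8268 + 0.9309 + 0.108 = 31.35 ft²·°F·h/BTU
Q = A·ΔT/R = 2010 × 53.1 / 31.35 = 3405 BTU/h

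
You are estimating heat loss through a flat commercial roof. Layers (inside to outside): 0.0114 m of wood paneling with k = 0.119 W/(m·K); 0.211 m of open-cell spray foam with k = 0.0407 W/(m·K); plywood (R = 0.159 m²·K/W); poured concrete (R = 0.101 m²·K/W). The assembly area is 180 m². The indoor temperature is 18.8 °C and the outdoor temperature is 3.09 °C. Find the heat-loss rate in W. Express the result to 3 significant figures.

0.0114/0.119 = 0.0958
0.211/0.0407 = 5.184
R_total = 0.0958 + 5.184 + 0.159 + 0.101 = 5.54 m²·K/W
Q = A·ΔT/R = 180 × (18.8 − 3.09) / 5.54 = 510.4 W

510 W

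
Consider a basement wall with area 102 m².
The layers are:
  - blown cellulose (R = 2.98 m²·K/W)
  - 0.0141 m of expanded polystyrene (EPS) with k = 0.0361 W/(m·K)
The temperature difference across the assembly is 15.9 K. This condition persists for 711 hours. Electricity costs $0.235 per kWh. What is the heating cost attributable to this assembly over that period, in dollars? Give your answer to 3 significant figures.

0.0141/0.0361 = 0.3906
R_total = 2.98 + 0.3906 = 3.371 m²·K/W
Q = 102 × 15.9 / 3.371 = 481.2 W
E = 481.2 W × 711 h / 1000 = 342.1 kWh
Cost = 342.1 × 0.235 = $80.4

80.4 dollars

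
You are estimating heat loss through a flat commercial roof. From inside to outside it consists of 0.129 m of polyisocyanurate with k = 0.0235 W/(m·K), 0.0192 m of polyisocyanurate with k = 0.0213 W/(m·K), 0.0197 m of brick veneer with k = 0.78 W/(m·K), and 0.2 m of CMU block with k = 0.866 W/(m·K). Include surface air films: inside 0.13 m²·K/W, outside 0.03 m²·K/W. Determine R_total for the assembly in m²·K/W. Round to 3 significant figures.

6.81 m²·K/W

0.129/0.0235 = 5.489
0.0192/0.0213 = 0.9014
0.0197/0.78 = 0.02526
0.2/0.866 = 0.2309
R_total = 0.13 + 5.489 + 0.9014 + 0.02526 + 0.2309 + 0.03 = 6.807 m²·K/W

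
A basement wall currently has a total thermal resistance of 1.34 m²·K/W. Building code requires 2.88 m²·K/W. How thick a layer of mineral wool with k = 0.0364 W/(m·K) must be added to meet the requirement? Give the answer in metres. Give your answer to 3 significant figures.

ΔR = 2.88 − 1.34 = 1.54 m²·K/W
L = ΔR × k = 1.54 × 0.0364 = 0.05606 m

0.0561 m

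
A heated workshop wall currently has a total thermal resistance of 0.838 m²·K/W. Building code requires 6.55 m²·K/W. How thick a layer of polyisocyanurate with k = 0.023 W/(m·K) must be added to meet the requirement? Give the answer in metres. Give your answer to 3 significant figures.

0.131 m

ΔR = 6.55 − 0.838 = 5.712 m²·K/W
L = ΔR × k = 5.712 × 0.023 = 0.1314 m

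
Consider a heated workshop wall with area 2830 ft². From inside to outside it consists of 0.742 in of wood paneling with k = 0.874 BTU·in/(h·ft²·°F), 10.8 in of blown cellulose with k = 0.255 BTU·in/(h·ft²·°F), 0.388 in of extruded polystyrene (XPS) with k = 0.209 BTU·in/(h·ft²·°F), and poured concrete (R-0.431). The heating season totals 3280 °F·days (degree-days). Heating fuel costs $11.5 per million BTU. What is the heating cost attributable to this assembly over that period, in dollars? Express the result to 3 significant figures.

0.742/0.874 = 0.849
10.8/0.255 = 42.35
0.388/0.209 = 1.856
R_total = 0.849 + 42.35 + 1.856 + 0.431 = 45.49 ft²·°F·h/BTU
E = A × HDD × 24 / R = 2830 × 3280 × 24 / 45.49 = 4897000 BTU
Cost = 4897000/10⁶ × 11.5 = $56.32

56.3 dollars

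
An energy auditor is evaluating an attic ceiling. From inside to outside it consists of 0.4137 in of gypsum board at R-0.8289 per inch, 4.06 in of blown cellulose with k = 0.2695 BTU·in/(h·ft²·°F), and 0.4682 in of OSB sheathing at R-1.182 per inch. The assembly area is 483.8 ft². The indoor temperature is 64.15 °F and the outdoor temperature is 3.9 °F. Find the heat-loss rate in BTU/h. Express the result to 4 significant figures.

1826 BTU/h

0.4137 × 0.8289 = 0.34292
4.06/0.2695 = 15.065
0.4682 × 1.182 = 0.55341
R_total = 0.34292 + 15.065 + 0.55341 = 15.961 ft²·°F·h/BTU
Q = A·ΔT/R = 483.8 × (64.15 − 3.9) / 15.961 = 1826.2 BTU/h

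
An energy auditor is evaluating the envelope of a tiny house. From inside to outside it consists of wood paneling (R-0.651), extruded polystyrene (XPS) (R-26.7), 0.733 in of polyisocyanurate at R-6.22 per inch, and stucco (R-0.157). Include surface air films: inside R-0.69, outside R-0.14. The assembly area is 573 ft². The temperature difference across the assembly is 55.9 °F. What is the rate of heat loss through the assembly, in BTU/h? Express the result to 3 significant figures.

0.733 × 6.22 = 4.559
R_total = 0.69 + 0.651 + 26.7 + 4.559 + 0.157 + 0.14 = 32.9 ft²·°F·h/BTU
Q = A·ΔT/R = 573 × 55.9 / 32.9 = 973.7 BTU/h

974 BTU/h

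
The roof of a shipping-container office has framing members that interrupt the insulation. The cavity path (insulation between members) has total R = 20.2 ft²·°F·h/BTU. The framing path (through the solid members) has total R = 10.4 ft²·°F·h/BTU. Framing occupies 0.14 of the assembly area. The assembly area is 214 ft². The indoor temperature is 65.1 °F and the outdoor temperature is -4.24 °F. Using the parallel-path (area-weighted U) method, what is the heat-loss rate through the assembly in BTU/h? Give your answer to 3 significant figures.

832 BTU/h

U_eff = 0.86/20.2 + 0.14/10.4 = 0.04257 + 0.01346 = 0.05604
R_eff = 1/U_eff = 17.85 ft²·°F·h/BTU
Q = 214 × (65.1 − (-4.24)) / 17.85 = 831.5 BTU/h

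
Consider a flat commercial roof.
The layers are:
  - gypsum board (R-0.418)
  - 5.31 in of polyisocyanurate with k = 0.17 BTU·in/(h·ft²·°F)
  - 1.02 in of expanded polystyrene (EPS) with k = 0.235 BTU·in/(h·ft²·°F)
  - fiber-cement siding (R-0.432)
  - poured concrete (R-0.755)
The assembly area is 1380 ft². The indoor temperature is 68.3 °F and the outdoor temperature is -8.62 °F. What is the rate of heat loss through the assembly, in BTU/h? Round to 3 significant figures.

5.31/0.17 = 31.24
1.02/0.235 = 4.34
R_total = 0.418 + 31.24 + 4.34 + 0.432 + 0.755 = 37.18 ft²·°F·h/BTU
Q = A·ΔT/R = 1380 × (68.3 − (-8.62)) / 37.18 = 2855 BTU/h

2850 BTU/h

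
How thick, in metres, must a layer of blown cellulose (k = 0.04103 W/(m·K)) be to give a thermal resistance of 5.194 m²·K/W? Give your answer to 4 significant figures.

0.2131 m

L = R·k = 5.194 × 0.04103 = 0.21311 m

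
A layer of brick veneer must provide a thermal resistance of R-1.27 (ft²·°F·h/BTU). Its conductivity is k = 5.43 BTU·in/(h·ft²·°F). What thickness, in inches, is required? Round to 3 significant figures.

6.90 in

L = R × k = 1.27 × 5.43 = 6.896 in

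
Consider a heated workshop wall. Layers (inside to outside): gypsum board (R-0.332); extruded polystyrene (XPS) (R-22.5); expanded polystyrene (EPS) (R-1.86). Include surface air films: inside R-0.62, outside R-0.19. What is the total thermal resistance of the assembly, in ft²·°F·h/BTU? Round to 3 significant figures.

25.5 ft²·°F·h/BTU

R_total = 0.62 + 0.332 + 22.5 + 1.86 + 0.19 = 25.5 ft²·°F·h/BTU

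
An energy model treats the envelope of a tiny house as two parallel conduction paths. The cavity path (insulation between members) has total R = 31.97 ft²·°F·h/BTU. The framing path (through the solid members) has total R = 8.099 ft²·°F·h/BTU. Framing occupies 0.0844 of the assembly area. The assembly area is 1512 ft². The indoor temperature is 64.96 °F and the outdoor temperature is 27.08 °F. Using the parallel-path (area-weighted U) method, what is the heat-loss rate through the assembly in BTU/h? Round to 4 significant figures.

2237 BTU/h

U_eff = 0.9156/31.97 + 0.0844/8.099 = 0.028639 + 0.010421 = 0.03906
R_eff = 1/U_eff = 25.601 ft²·°F·h/BTU
Q = 1512 × (64.96 − 27.08) / 25.601 = 2237.2 BTU/h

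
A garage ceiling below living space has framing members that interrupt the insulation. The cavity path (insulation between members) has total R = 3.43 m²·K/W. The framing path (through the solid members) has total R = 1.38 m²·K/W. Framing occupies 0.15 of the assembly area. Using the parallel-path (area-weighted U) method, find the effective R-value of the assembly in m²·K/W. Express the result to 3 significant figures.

2.80 m²·K/W

U_eff = 0.85/3.43 + 0.15/1.38 = 0.2478 + 0.1087 = 0.3565
R_eff = 1/U_eff = 2.805 m²·K/W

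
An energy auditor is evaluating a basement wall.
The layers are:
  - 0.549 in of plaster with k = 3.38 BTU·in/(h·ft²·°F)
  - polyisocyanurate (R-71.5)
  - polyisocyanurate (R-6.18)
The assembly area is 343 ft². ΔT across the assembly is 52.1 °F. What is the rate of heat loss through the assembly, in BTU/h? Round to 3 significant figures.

0.549/3.38 = 0.1624
R_total = 0.1624 + 71.5 + 6.18 = 77.84 ft²·°F·h/BTU
Q = A·ΔT/R = 343 × 52.1 / 77.84 = 229.6 BTU/h

230 BTU/h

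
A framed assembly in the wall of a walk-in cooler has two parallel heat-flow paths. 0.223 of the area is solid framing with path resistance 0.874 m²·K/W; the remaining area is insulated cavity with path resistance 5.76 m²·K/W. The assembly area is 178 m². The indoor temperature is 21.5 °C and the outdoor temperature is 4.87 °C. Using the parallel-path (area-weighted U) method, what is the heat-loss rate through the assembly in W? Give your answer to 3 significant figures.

U_eff = 0.777/5.76 + 0.223/0.874 = 0.1349 + 0.2551 = 0.39
R_eff = 1/U_eff = 2.564 m²·K/W
Q = 178 × (21.5 − 4.87) / 2.564 = 1155 W

1150 W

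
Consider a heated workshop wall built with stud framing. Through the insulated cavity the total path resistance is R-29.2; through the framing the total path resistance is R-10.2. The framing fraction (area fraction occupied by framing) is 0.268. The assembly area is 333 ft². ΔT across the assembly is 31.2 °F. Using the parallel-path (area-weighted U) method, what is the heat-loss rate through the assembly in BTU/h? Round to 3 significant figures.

U_eff = 0.732/29.2 + 0.268/10.2 = 0.02507 + 0.02627 = 0.05134
R_eff = 1/U_eff = 19.48 ft²·°F·h/BTU
Q = 333 × 31.2 / 19.48 = 533.4 BTU/h

533 BTU/h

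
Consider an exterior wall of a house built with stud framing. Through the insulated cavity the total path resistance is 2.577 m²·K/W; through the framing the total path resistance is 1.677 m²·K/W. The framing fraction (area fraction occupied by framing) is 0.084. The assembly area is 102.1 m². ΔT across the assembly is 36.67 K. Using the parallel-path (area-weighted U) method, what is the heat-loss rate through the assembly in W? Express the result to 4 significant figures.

1518 W

U_eff = 0.916/2.577 + 0.084/1.677 = 0.35545 + 0.050089 = 0.40554
R_eff = 1/U_eff = 2.4658 m²·K/W
Q = 102.1 × 36.67 / 2.4658 = 1518.4 W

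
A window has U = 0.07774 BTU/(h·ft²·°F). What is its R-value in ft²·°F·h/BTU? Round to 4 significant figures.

12.86 ft²·°F·h/BTU

R = 1/U = 1/0.07774 = 12.863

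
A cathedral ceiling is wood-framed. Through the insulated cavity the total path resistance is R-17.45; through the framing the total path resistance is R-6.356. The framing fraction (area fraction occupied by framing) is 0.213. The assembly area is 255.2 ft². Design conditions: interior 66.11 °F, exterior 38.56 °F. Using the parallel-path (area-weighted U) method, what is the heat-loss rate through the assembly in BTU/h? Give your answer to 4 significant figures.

U_eff = 0.787/17.45 + 0.213/6.356 = 0.0451 + 0.033512 = 0.078612
R_eff = 1/U_eff = 12.721 ft²·°F·h/BTU
Q = 255.2 × (66.11 − 38.56) / 12.721 = 552.7 BTU/h

552.7 BTU/h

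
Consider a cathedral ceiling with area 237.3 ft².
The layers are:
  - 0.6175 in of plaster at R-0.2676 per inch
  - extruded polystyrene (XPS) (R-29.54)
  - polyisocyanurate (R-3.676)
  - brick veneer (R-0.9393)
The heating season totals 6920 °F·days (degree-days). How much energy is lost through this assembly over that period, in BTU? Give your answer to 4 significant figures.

0.6175 × 0.2676 = 0.16524
R_total = 0.16524 + 29.54 + 3.676 + 0.9393 = 34.321 ft²·°F·h/BTU
E = A × HDD × 24 / R = 237.3 × 6920 × 24 / 34.321 = 1148300 BTU

1148000 BTU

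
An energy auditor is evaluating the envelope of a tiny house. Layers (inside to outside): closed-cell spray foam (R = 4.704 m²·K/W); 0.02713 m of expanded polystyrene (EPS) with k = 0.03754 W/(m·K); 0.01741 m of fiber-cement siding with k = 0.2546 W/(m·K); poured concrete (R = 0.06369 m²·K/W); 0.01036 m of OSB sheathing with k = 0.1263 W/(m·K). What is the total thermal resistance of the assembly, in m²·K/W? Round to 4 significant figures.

5.641 m²·K/W

0.02713/0.03754 = 0.7227
0.01741/0.2546 = 0.068382
0.01036/0.1263 = 0.082027
R_total = 4.704 + 0.7227 + 0.068382 + 0.06369 + 0.082027 = 5.6408 m²·K/W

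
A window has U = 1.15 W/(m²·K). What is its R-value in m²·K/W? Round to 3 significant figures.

R = 1/U = 1/1.15 = 0.8696

0.870 m²·K/W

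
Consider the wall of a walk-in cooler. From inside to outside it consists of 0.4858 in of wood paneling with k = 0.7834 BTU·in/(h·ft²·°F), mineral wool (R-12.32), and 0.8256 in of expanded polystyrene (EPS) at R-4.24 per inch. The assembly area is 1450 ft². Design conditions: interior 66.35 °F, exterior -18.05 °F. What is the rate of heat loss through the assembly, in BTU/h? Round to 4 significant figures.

0.4858/0.7834 = 0.62012
0.8256 × 4.24 = 3.5005
R_total = 0.62012 + 12.32 + 3.5005 = 16.441 ft²·°F·h/BTU
Q = A·ΔT/R = 1450 × (66.35 − (-18.05)) / 16.441 = 7443.7 BTU/h

7444 BTU/h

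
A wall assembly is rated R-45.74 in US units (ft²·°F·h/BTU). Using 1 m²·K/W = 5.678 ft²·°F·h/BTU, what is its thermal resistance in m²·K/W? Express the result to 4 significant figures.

8.056 m²·K/W

R_SI = 45.74/5.678 = 8.0557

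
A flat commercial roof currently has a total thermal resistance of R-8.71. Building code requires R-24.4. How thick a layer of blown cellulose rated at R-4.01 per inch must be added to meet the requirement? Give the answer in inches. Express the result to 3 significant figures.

3.91 in

ΔR = 24.4 − 8.71 = 15.69 ft²·°F·h/BTU
L = ΔR / (R/in) = 15.69/4.01 = 3.913 in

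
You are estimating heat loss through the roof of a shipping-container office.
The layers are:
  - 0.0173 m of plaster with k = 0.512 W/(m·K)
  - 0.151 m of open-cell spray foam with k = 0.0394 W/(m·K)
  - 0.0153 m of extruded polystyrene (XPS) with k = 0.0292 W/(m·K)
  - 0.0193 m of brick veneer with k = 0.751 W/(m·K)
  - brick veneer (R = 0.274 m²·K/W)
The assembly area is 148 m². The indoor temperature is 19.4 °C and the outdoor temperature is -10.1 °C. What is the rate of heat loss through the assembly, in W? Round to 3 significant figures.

931 W

0.0173/0.512 = 0.03379
0.151/0.0394 = 3.832
0.0153/0.0292 = 0.524
0.0193/0.751 = 0.0257
R_total = 0.03379 + 3.832 + 0.524 + 0.0257 + 0.274 = 4.69 m²·K/W
Q = A·ΔT/R = 148 × (19.4 − (-10.1)) / 4.69 = 930.9 W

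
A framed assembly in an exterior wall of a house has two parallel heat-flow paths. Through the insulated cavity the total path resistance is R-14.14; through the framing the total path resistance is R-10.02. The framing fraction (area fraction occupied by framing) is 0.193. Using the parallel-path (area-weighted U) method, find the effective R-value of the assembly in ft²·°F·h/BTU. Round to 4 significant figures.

U_eff = 0.807/14.14 + 0.193/10.02 = 0.057072 + 0.019261 = 0.076334
R_eff = 1/U_eff = 13.1 ft²·°F·h/BTU

13.10 ft²·°F·h/BTU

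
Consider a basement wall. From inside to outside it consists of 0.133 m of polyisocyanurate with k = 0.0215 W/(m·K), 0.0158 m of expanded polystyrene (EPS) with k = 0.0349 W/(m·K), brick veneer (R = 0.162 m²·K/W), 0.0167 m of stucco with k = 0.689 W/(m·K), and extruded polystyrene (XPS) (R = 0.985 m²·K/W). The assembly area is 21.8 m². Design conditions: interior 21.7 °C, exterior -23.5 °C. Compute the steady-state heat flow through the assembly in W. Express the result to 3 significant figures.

0.133/0.0215 = 6.186
0.0158/0.0349 = 0.4527
0.0167/0.689 = 0.02424
R_total = 6.186 + 0.4527 + 0.162 + 0.02424 + 0.985 = 7.81 m²·K/W
Q = A·ΔT/R = 21.8 × (21.7 − (-23.5)) / 7.81 = 126.2 W

126 W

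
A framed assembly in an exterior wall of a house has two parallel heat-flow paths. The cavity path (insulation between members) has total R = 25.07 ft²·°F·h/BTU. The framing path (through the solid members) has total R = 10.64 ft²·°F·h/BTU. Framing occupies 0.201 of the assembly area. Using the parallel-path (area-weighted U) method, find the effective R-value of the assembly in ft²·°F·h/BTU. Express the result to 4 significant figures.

U_eff = 0.799/25.07 + 0.201/10.64 = 0.031871 + 0.018891 = 0.050762
R_eff = 1/U_eff = 19.7 ft²·°F·h/BTU

19.70 ft²·°F·h/BTU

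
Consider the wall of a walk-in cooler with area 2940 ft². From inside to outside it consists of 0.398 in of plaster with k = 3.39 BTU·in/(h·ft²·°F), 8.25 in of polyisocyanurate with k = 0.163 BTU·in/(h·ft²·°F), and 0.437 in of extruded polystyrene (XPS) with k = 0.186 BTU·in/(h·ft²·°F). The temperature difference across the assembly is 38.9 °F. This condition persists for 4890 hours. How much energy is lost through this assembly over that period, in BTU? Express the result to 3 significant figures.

0.398/3.39 = 0.1174
8.25/0.163 = 50.61
0.437/0.186 = 2.349
R_total = 0.1174 + 50.61 + 2.349 = 53.08 ft²·°F·h/BTU
Q = 2940 × 38.9 / 53.08 = 2155 BTU/h
E = 2155 × 4890 = 10540000 BTU

10500000 BTU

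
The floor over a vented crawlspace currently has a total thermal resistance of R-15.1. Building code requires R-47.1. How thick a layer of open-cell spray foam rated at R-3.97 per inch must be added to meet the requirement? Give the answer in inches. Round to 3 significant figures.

8.06 in

ΔR = 47.1 − 15.1 = 32 ft²·°F·h/BTU
L = ΔR / (R/in) = 32/3.97 = 8.06 in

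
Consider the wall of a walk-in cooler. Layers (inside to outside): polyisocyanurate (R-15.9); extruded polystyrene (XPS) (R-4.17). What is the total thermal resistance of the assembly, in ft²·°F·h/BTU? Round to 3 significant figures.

R_total = 15.9 + 4.17 = 20.07 ft²·°F·h/BTU

20.1 ft²·°F·h/BTU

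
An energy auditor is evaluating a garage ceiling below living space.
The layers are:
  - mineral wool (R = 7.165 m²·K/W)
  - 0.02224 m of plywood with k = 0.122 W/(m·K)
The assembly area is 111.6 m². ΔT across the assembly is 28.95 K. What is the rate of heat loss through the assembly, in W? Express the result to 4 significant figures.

439.7 W

0.02224/0.122 = 0.1823
R_total = 7.165 + 0.1823 = 7.3473 m²·K/W
Q = A·ΔT/R = 111.6 × 28.95 / 7.3473 = 439.73 W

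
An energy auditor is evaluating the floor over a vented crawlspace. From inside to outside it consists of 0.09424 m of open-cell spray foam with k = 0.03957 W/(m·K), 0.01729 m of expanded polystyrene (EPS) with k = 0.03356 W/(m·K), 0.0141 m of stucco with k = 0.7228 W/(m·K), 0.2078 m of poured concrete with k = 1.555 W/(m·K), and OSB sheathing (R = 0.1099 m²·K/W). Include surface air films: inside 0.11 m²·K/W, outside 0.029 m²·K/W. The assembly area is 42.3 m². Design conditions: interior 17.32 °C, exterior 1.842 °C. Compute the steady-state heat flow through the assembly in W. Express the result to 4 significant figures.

0.09424/0.03957 = 2.3816
0.01729/0.03356 = 0.5152
0.0141/0.7228 = 0.019507
0.2078/1.555 = 0.13363
R_total = 0.11 + 2.3816 + 0.5152 + 0.019507 + 0.13363 + 0.1099 + 0.029 = 3.2988 m²·K/W
Q = A·ΔT/R = 42.3 × (17.32 − 1.842) / 3.2988 = 198.47 W

198.5 W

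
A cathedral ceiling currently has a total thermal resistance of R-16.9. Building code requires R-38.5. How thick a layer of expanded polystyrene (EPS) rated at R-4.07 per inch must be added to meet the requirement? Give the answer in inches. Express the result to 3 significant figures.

5.31 in

ΔR = 38.5 − 16.9 = 21.6 ft²·°F·h/BTU
L = ΔR / (R/in) = 21.6/4.07 = 5.307 in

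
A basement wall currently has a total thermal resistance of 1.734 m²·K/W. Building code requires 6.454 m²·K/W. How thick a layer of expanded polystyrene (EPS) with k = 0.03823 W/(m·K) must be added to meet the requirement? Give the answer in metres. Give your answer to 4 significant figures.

ΔR = 6.454 − 1.734 = 4.72 m²·K/W
L = ΔR × k = 4.72 × 0.03823 = 0.18045 m

0.1804 m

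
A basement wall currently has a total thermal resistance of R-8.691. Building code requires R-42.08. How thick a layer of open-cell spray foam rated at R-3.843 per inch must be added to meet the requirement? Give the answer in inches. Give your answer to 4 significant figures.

ΔR = 42.08 − 8.691 = 33.389 ft²·°F·h/BTU
L = ΔR / (R/in) = 33.389/3.843 = 8.6883 in

8.688 in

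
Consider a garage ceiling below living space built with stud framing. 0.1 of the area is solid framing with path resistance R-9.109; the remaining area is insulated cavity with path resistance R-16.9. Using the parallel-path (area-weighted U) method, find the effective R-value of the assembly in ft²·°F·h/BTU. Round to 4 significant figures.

15.57 ft²·°F·h/BTU

U_eff = 0.9/16.9 + 0.1/9.109 = 0.053254 + 0.010978 = 0.064233
R_eff = 1/U_eff = 15.568 ft²·°F·h/BTU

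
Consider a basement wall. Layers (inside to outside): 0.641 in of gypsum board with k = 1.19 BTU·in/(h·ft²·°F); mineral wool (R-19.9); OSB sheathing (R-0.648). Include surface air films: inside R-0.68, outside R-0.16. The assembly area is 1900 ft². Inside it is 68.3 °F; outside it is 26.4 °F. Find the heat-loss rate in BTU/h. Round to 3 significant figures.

0.641/1.19 = 0.5387
R_total = 0.68 + 0.5387 + 19.9 + 0.648 + 0.16 = 21.93 ft²·°F·h/BTU
Q = A·ΔT/R = 1900 × (68.3 − 26.4) / 21.93 = 3631 BTU/h

3630 BTU/h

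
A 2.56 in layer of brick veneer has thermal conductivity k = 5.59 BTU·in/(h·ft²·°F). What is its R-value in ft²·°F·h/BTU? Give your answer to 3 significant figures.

0.458 ft²·°F·h/BTU

R = L/k = 2.56/5.59 = 0.458 ft²·°F·h/BTU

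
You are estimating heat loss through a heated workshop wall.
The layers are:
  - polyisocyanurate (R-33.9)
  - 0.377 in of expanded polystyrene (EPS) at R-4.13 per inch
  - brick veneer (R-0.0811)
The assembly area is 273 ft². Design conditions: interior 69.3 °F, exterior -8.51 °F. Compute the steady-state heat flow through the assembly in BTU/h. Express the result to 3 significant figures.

0.377 × 4.13 = 1.557
R_total = 33.9 + 1.557 + 0.0811 = 35.54 ft²·°F·h/BTU
Q = A·ΔT/R = 273 × (69.3 − (-8.51)) / 35.54 = 597.7 BTU/h

598 BTU/h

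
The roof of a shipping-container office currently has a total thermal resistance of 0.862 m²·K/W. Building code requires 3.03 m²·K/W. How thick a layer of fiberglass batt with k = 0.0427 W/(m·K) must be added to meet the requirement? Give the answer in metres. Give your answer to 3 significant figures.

0.0926 m

ΔR = 3.03 − 0.862 = 2.168 m²·K/W
L = ΔR × k = 2.168 × 0.0427 = 0.09257 m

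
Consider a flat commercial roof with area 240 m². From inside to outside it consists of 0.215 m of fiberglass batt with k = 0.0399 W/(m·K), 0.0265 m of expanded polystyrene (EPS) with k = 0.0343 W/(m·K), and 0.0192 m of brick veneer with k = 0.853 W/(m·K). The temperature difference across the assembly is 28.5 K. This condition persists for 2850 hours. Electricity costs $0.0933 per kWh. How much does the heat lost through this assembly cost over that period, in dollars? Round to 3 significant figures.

294 dollars

0.215/0.0399 = 5.388
0.0265/0.0343 = 0.7726
0.0192/0.853 = 0.02251
R_total = 5.388 + 0.7726 + 0.02251 = 6.184 m²·K/W
Q = 240 × 28.5 / 6.184 = 1106 W
E = 1106 W × 2850 h / 1000 = 3153 kWh
Cost = 3153 × 0.0933 = $294.1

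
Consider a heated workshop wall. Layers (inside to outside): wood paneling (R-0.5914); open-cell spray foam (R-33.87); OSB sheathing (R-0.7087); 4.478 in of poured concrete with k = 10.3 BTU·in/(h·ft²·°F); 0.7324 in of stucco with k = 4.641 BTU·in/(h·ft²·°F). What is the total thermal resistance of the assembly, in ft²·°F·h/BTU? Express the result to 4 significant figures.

4.478/10.3 = 0.43476
0.7324/4.641 = 0.15781
R_total = 0.5914 + 33.87 + 0.7087 + 0.43476 + 0.15781 = 35.763 ft²·°F·h/BTU

35.76 ft²·°F·h/BTU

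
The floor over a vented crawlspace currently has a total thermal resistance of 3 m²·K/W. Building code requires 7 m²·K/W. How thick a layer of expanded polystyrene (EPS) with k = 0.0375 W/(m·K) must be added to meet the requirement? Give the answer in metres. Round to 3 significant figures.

0.150 m

ΔR = 7 − 3 = 4 m²·K/W
L = ΔR × k = 4 × 0.0375 = 0.15 m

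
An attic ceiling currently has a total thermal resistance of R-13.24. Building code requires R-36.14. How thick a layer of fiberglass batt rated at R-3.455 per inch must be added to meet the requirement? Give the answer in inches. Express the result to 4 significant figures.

ΔR = 36.14 − 13.24 = 22.9 ft²·°F·h/BTU
L = ΔR / (R/in) = 22.9/3.455 = 6.6281 in

6.628 in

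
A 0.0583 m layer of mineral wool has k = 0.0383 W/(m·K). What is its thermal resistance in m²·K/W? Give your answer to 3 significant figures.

R = L/k = 0.0583/0.0383 = 1.522 m²·K/W

1.52 m²·K/W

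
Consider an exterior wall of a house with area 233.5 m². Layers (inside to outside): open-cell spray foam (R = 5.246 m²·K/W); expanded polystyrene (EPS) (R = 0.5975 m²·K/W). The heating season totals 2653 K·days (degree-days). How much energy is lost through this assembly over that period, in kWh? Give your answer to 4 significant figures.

2544 kWh

R_total = 5.246 + 0.5975 = 5.8435 m²·K/W
E = A × HDD × 24 / R / 1000 = 233.5 × 2653 × 24 / 5.8435 / 1000 = 2544.3 kWh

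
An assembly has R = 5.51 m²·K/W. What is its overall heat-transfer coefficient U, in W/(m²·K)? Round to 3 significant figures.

0.181 W/(m²·K)

U = 1/R = 1/5.51 = 0.1815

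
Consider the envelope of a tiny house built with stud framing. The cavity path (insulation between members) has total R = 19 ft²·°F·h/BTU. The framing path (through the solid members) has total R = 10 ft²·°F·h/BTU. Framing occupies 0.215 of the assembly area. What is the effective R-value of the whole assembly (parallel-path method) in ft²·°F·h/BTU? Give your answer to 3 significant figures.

15.9 ft²·°F·h/BTU

U_eff = 0.785/19 + 0.215/10 = 0.04132 + 0.0215 = 0.06282
R_eff = 1/U_eff = 15.92 ft²·°F·h/BTU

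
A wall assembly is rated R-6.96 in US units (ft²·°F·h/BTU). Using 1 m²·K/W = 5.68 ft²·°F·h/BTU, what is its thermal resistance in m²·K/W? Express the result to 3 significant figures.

1.23 m²·K/W

R_SI = 6.96/5.68 = 1.225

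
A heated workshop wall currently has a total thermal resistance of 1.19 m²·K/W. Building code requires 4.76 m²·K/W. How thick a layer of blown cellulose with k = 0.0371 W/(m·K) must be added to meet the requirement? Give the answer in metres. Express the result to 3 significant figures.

0.132 m

ΔR = 4.76 − 1.19 = 3.57 m²·K/W
L = ΔR × k = 3.57 × 0.0371 = 0.1324 m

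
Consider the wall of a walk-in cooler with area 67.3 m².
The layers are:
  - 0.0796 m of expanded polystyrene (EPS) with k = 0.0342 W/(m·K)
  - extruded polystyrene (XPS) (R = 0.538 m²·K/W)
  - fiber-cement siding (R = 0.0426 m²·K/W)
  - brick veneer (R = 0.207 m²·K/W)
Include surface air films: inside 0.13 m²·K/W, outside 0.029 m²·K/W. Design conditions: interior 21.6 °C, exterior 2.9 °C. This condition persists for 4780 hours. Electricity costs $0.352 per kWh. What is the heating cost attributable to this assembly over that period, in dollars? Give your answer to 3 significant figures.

0.0796/0.0342 = 2.327
R_total = 0.13 + 2.327 + 0.538 + 0.0426 + 0.207 + 0.029 = 3.274 m²·K/W
Q = 67.3 × (21.6 − 2.9) / 3.274 = 384.4 W
E = 384.4 W × 4780 h / 1000 = 1837 kWh
Cost = 1837 × 0.352 = $646.8

647 dollars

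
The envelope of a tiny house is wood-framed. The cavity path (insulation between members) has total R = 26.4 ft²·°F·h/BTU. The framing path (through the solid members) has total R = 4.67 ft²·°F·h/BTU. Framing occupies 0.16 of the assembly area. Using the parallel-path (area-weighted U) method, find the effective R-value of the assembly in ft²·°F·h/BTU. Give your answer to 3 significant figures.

15.1 ft²·°F·h/BTU

U_eff = 0.84/26.4 + 0.16/4.67 = 0.03182 + 0.03426 = 0.06608
R_eff = 1/U_eff = 15.13 ft²·°F·h/BTU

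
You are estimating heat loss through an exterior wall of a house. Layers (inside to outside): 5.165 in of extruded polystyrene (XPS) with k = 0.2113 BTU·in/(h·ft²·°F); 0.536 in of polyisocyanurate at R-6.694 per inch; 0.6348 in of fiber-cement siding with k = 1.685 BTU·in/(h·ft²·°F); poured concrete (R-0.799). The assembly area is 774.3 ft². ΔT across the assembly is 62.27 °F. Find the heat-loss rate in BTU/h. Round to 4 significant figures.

1651 BTU/h

5.165/0.2113 = 24.444
0.536 × 6.694 = 3.588
0.6348/1.685 = 0.37674
R_total = 24.444 + 3.588 + 0.37674 + 0.799 = 29.208 ft²·°F·h/BTU
Q = A·ΔT/R = 774.3 × 62.27 / 29.208 = 1650.8 BTU/h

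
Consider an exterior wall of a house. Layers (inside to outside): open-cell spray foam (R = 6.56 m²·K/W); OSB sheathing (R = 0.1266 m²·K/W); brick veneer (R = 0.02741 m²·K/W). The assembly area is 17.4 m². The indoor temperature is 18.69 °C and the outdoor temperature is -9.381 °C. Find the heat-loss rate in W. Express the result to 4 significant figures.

R_total = 6.56 + 0.1266 + 0.02741 = 6.714 m²·K/W
Q = A·ΔT/R = 17.4 × (18.69 − (-9.381)) / 6.714 = 72.749 W

72.75 W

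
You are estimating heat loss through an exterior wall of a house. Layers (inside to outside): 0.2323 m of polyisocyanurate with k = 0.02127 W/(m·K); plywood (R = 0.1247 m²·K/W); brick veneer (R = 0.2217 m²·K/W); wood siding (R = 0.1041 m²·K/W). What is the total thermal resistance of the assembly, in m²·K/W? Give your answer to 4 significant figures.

0.2323/0.02127 = 10.921
R_total = 10.921 + 0.1247 + 0.2217 + 0.1041 = 11.372 m²·K/W

11.37 m²·K/W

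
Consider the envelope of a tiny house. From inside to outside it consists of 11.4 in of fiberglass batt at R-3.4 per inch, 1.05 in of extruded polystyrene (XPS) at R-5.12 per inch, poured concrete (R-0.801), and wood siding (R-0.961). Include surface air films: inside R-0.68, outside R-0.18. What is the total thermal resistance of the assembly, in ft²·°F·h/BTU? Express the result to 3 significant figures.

11.4 × 3.4 = 38.76
1.05 × 5.12 = 5.376
R_total = 0.68 + 38.76 + 5.376 + 0.801 + 0.961 + 0.18 = 46.76 ft²·°F·h/BTU

46.8 ft²·°F·h/BTU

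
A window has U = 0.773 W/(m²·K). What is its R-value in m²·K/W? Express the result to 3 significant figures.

1.29 m²·K/W

R = 1/U = 1/0.773 = 1.294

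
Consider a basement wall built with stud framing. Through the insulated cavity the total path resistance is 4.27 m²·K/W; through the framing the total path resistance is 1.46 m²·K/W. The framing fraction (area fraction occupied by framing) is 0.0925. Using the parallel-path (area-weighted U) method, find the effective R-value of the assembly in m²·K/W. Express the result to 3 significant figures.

U_eff = 0.9075/4.27 + 0.0925/1.46 = 0.2125 + 0.06336 = 0.2759
R_eff = 1/U_eff = 3.625 m²·K/W

3.62 m²·K/W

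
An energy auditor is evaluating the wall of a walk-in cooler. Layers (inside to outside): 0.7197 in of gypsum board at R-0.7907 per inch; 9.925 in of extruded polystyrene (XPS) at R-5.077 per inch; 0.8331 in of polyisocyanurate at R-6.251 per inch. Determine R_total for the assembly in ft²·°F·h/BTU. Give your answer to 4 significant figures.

56.17 ft²·°F·h/BTU

0.7197 × 0.7907 = 0.56907
9.925 × 5.077 = 50.389
0.8331 × 6.251 = 5.2077
R_total = 0.56907 + 50.389 + 5.2077 = 56.166 ft²·°F·h/BTU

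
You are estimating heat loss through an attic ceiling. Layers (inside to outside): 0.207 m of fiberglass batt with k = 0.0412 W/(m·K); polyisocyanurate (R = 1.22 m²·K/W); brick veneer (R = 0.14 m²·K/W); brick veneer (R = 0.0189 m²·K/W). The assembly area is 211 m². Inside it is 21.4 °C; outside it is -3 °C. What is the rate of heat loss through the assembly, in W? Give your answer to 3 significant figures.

804 W

0.207/0.0412 = 5.024
R_total = 5.024 + 1.22 + 0.14 + 0.0189 = 6.403 m²·K/W
Q = A·ΔT/R = 211 × (21.4 − (-3)) / 6.403 = 804 W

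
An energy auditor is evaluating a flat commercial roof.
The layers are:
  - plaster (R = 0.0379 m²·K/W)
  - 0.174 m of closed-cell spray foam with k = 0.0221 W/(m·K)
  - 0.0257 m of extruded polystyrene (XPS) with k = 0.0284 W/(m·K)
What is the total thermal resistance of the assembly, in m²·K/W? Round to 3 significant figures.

0.174/0.0221 = 7.873
0.0257/0.0284 = 0.9049
R_total = 0.0379 + 7.873 + 0.9049 = 8.816 m²·K/W

8.82 m²·K/W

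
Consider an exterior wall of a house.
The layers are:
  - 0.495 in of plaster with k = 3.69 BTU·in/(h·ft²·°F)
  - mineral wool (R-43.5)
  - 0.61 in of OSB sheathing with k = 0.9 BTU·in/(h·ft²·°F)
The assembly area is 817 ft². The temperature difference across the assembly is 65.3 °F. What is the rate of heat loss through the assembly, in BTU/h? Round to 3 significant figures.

0.495/3.69 = 0.1341
0.61/0.9 = 0.6778
R_total = 0.1341 + 43.5 + 0.6778 = 44.31 ft²·°F·h/BTU
Q = A·ΔT/R = 817 × 65.3 / 44.31 = 1204 BTU/h

1200 BTU/h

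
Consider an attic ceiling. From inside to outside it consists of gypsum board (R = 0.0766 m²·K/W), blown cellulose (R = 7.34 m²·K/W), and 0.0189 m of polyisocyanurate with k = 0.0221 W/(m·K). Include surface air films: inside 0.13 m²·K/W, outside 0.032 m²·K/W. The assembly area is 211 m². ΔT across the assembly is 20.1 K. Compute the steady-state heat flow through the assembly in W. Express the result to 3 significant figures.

503 W

0.0189/0.0221 = 0.8552
R_total = 0.13 + 0.0766 + 7.34 + 0.8552 + 0.032 = 8.434 m²·K/W
Q = A·ΔT/R = 211 × 20.1 / 8.434 = 502.9 W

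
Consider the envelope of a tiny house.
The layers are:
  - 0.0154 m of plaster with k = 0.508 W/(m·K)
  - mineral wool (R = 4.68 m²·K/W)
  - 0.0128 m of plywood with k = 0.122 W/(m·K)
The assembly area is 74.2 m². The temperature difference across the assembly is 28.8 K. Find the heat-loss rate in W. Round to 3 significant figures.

0.0154/0.508 = 0.03031
0.0128/0.122 = 0.1049
R_total = 0.03031 + 4.68 + 0.1049 = 4.815 m²·K/W
Q = A·ΔT/R = 74.2 × 28.8 / 4.815 = 443.8 W

444 W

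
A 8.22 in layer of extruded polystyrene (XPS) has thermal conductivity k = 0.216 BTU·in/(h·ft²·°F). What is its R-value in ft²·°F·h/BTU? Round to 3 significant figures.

38.1 ft²·°F·h/BTU

R = L/k = 8.22/0.216 = 38.06 ft²·°F·h/BTU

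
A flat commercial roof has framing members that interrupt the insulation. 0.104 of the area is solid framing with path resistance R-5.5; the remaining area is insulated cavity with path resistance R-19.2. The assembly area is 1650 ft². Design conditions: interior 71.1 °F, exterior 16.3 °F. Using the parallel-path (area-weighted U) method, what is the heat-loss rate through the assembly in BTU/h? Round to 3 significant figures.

5930 BTU/h

U_eff = 0.896/19.2 + 0.104/5.5 = 0.04667 + 0.01891 = 0.06558
R_eff = 1/U_eff = 15.25 ft²·°F·h/BTU
Q = 1650 × (71.1 − 16.3) / 15.25 = 5929 BTU/h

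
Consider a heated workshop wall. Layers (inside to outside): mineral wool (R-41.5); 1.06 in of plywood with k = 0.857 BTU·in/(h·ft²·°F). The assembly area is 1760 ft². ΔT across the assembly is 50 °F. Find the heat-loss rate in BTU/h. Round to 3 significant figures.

1.06/0.857 = 1.237
R_total = 41.5 + 1.237 = 42.74 ft²·°F·h/BTU
Q = A·ΔT/R = 1760 × 50 / 42.74 = 2059 BTU/h

2060 BTU/h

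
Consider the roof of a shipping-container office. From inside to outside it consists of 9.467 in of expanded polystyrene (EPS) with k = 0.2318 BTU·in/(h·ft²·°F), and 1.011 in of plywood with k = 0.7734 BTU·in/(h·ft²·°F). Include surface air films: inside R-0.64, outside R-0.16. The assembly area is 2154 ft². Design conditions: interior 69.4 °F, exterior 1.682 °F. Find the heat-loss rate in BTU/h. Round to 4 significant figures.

3396 BTU/h

9.467/0.2318 = 40.841
1.011/0.7734 = 1.3072
R_total = 0.64 + 40.841 + 1.3072 + 0.16 = 42.948 ft²·°F·h/BTU
Q = A·ΔT/R = 2154 × (69.4 − 1.682) / 42.948 = 3396.3 BTU/h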